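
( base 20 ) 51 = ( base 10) 101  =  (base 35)2v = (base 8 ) 145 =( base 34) 2x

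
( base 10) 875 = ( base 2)1101101011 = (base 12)60B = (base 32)RB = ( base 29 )115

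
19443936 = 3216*6046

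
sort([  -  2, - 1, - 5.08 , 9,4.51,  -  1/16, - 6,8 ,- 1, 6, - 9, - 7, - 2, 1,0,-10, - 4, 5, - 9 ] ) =[ - 10,-9, - 9,-7, -6, - 5.08,-4, - 2,-2, - 1, - 1,- 1/16 , 0, 1, 4.51, 5,6,8, 9 ] 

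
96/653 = 96/653 = 0.15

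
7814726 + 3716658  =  11531384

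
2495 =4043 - 1548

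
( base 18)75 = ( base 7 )245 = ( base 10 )131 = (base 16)83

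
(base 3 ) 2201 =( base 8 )111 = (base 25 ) 2N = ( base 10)73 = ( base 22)37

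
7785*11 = 85635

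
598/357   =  598/357 = 1.68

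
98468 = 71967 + 26501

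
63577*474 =30135498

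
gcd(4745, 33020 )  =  65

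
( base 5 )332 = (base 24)3K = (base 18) 52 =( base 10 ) 92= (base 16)5c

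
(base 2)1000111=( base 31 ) 29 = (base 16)47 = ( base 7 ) 131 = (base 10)71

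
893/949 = 893/949 =0.94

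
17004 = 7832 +9172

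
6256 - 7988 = -1732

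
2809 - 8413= -5604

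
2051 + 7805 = 9856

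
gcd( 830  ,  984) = 2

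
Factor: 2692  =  2^2*673^1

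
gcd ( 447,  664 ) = 1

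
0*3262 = 0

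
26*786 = 20436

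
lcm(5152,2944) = 20608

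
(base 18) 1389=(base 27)9ei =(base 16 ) 1b2d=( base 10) 6957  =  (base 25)B37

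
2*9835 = 19670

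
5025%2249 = 527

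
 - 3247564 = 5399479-8647043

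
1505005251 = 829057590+675947661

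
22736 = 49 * 464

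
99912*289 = 28874568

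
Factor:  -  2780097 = - 3^1*47^1 * 19717^1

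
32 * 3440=110080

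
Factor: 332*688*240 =54819840= 2^10*3^1 * 5^1*43^1 *83^1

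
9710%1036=386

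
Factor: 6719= 6719^1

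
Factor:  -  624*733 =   -  457392 = - 2^4*3^1*13^1*733^1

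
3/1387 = 3/1387   =  0.00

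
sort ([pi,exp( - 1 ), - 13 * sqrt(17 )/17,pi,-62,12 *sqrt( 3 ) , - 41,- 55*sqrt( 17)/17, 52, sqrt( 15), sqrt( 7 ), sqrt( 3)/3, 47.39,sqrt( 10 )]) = [-62, - 41, -55* sqrt( 17 )/17, - 13*sqrt( 17)/17, exp( - 1),sqrt(3 ) /3, sqrt( 7),pi,pi  ,  sqrt( 10 ) , sqrt(15),12 * sqrt(3 ), 47.39,  52]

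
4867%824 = 747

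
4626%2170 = 286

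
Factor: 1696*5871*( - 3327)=-2^5*3^2  *  19^1*53^1 * 103^1*1109^1 =- 33127657632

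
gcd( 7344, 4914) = 54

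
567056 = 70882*8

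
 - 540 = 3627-4167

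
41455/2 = 41455/2 = 20727.50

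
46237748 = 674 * 68602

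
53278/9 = 53278/9 = 5919.78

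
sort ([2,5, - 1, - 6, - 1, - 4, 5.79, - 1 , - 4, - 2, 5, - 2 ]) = [ - 6, - 4, - 4 , - 2, -2, - 1, - 1, - 1, 2, 5,5, 5.79]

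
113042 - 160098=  - 47056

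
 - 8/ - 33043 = 8/33043=0.00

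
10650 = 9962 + 688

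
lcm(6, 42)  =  42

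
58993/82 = 58993/82 = 719.43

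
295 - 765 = - 470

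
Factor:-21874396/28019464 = -2^(-1 )*11^(-1 )*19^1*287821^1*318403^(-1) = -5468599/7004866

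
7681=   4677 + 3004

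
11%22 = 11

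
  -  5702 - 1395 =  - 7097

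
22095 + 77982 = 100077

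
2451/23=106 +13/23 = 106.57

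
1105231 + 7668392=8773623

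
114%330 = 114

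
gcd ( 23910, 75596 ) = 2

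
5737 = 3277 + 2460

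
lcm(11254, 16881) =33762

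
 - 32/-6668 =8/1667 = 0.00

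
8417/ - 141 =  - 8417/141 =- 59.70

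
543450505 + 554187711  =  1097638216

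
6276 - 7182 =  - 906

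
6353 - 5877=476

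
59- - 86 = 145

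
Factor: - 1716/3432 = -2^( - 1) = -1/2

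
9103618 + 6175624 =15279242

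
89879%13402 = 9467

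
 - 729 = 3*( - 243)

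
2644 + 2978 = 5622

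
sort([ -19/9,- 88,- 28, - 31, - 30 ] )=[ - 88,  -  31, - 30, - 28,  -  19/9]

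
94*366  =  34404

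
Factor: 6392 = 2^3*17^1*47^1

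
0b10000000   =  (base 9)152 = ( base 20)68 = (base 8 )200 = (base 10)128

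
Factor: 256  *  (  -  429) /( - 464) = 2^4 * 3^1*11^1*13^1*29^(-1 ) = 6864/29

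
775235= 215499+559736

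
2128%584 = 376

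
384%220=164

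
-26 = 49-75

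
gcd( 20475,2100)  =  525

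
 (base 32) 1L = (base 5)203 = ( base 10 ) 53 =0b110101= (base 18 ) 2h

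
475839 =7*67977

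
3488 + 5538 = 9026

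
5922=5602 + 320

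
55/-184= - 1 + 129/184=- 0.30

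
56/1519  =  8/217 = 0.04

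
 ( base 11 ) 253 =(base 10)300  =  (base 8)454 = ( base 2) 100101100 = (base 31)9L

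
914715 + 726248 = 1640963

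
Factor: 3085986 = 2^1*3^1*89^1*5779^1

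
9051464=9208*983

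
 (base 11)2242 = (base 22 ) 622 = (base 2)101110000110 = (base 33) 2nd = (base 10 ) 2950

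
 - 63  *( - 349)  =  21987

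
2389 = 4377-1988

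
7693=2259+5434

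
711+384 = 1095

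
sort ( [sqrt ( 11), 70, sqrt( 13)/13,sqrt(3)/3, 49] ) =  [sqrt ( 13)/13, sqrt( 3)/3,sqrt (11),49, 70 ] 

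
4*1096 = 4384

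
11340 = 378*30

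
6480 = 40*162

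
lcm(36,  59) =2124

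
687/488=1 + 199/488 = 1.41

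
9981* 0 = 0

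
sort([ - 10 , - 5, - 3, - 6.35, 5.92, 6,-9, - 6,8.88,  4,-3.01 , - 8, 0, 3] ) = [ - 10, - 9, - 8 , - 6.35,- 6, -5,-3.01, - 3 , 0, 3,  4,5.92,6,8.88 ] 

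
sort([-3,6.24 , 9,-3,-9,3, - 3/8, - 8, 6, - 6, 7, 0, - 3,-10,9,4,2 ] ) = [  -  10, -9,  -  8, - 6, - 3,-3,  -  3,  -  3/8, 0,2,3, 4,6, 6.24, 7, 9, 9 ]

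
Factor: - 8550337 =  - 17^1*502961^1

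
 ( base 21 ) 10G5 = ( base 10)9602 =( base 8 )22602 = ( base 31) 9un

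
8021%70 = 41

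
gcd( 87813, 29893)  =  1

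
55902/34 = 27951/17 = 1644.18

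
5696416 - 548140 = 5148276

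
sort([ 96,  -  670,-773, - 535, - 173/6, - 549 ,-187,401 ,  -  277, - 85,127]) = [ - 773 , - 670, - 549, - 535, - 277,  -  187, - 85, - 173/6, 96,127, 401]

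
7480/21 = 7480/21=356.19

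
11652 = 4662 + 6990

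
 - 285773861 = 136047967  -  421821828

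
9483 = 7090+2393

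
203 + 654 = 857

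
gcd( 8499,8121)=3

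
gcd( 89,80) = 1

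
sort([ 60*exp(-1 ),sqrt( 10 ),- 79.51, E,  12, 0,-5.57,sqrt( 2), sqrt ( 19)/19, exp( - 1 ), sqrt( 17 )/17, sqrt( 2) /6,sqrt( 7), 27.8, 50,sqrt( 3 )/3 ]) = [-79.51, - 5.57 , 0, sqrt( 19 ) /19, sqrt(2) /6,sqrt( 17 ) /17, exp ( -1),sqrt( 3) /3,sqrt (2 ), sqrt(7), E, sqrt(10), 12, 60*exp( - 1 ) , 27.8,50 ] 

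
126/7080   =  21/1180=0.02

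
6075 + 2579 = 8654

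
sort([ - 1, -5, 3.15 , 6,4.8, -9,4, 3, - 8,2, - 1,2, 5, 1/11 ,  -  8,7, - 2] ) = [ - 9, - 8, - 8, - 5, - 2,-1,  -  1, 1/11,2,2,  3, 3.15,4 , 4.8, 5,  6,  7 ]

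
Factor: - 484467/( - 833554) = 501/862 = 2^(-1)*3^1*167^1*431^ ( - 1)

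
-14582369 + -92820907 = - 107403276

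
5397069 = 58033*93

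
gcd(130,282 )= 2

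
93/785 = 93/785 = 0.12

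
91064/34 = 45532/17 = 2678.35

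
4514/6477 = 4514/6477 = 0.70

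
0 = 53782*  0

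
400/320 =1 + 1/4 = 1.25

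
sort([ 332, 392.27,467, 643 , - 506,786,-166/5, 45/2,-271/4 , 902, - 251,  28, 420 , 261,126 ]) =[ - 506,-251, - 271/4, - 166/5,45/2 , 28, 126,261 , 332, 392.27, 420,467, 643,786, 902]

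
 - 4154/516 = -2077/258=- 8.05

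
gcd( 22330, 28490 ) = 770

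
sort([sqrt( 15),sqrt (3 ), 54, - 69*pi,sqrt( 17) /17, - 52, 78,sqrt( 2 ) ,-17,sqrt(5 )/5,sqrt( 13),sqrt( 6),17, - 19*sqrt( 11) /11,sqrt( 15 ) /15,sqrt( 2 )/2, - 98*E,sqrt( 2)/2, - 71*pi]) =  [-98*E, - 71*pi,-69*pi, - 52, - 17,-19*sqrt( 11) /11,sqrt( 17 )/17, sqrt ( 15 )/15,sqrt( 5)/5,sqrt(2)/2,sqrt(2)/2,sqrt (2),sqrt( 3), sqrt(6),sqrt(13 ),  sqrt( 15),17, 54,78 ] 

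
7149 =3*2383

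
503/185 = 2 + 133/185 = 2.72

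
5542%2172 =1198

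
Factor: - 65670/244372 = - 2^( - 1)*3^1 * 5^1*11^1*307^( - 1) = - 165/614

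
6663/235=6663/235 = 28.35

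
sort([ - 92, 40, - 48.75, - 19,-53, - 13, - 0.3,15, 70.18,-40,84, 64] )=[ - 92,  -  53 ,-48.75, - 40,- 19,  -  13, - 0.3, 15, 40 , 64,70.18, 84]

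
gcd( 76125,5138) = 7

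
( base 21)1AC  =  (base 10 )663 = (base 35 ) IX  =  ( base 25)11d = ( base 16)297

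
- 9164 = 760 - 9924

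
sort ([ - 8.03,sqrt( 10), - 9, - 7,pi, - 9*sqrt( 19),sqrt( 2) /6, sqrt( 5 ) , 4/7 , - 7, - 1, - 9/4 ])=[ -9*sqrt( 19),-9, - 8.03, - 7, - 7, - 9/4, - 1,sqrt( 2)/6,4/7,sqrt( 5) , pi,sqrt( 10)]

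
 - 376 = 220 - 596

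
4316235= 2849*1515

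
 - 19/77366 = -19/77366 = - 0.00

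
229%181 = 48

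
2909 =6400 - 3491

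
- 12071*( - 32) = 386272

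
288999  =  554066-265067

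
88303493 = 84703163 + 3600330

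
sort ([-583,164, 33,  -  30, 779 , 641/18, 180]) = [ - 583 , - 30,33,641/18, 164, 180, 779 ]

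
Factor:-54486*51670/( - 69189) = 2^2*3^2*5^1*1009^1*5167^1*23063^ ( - 1) = 938430540/23063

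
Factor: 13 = 13^1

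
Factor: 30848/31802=15424/15901 = 2^6*  241^1*15901^ ( - 1 )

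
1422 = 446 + 976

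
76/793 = 76/793 = 0.10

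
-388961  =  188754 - 577715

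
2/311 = 2/311 = 0.01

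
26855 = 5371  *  5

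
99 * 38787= 3839913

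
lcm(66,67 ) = 4422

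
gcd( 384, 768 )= 384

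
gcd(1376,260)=4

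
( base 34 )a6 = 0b101011010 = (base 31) b5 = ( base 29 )BR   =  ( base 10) 346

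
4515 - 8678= - 4163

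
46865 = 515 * 91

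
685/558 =685/558 = 1.23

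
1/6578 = 1/6578 = 0.00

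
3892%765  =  67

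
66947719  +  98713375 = 165661094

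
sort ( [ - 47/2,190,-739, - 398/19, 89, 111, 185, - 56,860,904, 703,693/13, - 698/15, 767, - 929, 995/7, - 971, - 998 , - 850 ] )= [ - 998,-971,  -  929,-850, - 739 , - 56, - 698/15,-47/2, - 398/19, 693/13, 89, 111,995/7, 185,190, 703,767,  860, 904]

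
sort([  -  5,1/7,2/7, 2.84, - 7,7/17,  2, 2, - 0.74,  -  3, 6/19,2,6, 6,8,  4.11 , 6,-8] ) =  [-8, - 7, - 5 ,  -  3, - 0.74,1/7,2/7,6/19,7/17,2 , 2,2 , 2.84,4.11, 6,6, 6, 8 ]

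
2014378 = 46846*43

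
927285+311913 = 1239198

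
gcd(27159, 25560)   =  3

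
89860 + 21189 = 111049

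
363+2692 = 3055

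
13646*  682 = 9306572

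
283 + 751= 1034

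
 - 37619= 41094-78713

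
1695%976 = 719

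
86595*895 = 77502525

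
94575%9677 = 7482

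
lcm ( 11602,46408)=46408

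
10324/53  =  10324/53= 194.79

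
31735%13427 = 4881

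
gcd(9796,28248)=4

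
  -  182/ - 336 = 13/24 = 0.54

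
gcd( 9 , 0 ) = 9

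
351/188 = 351/188  =  1.87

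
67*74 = 4958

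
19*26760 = 508440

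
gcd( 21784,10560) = 8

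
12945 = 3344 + 9601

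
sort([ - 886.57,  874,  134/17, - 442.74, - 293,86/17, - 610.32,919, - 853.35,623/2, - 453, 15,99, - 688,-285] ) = [  -  886.57, -853.35, - 688,-610.32,-453, - 442.74, - 293, - 285, 86/17,134/17 , 15, 99,623/2, 874,  919 ] 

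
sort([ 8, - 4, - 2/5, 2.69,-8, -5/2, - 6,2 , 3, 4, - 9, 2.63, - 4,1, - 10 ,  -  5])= [ - 10,  -  9, - 8, - 6, - 5, - 4, - 4, - 5/2, - 2/5,1 , 2 , 2.63,2.69, 3,4,8 ] 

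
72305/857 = 72305/857= 84.37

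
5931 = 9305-3374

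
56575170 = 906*62445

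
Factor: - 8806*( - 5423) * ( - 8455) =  - 2^1*5^1*7^1*11^1*17^2*19^1*29^1*37^1 * 89^1 =- 403768000790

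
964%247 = 223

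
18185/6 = 18185/6 =3030.83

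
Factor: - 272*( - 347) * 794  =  2^5*17^1*347^1 * 397^1= 74940896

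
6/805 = 6/805 =0.01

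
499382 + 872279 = 1371661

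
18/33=6/11 = 0.55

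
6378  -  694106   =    -  687728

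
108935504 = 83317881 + 25617623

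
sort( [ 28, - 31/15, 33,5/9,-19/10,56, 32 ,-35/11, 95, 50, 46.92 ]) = [-35/11, - 31/15,-19/10, 5/9,  28, 32,33, 46.92, 50, 56, 95] 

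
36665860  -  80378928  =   - 43713068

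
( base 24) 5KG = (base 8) 6460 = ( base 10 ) 3376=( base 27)4h1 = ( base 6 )23344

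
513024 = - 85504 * ( - 6)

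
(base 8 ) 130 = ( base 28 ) 34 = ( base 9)107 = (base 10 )88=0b1011000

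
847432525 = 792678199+54754326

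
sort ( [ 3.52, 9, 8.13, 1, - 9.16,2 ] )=[ - 9.16, 1,2, 3.52, 8.13, 9] 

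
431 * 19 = 8189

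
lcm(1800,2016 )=50400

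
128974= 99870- - 29104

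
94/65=1+29/65 = 1.45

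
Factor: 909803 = 909803^1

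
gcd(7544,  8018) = 2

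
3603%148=51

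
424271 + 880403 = 1304674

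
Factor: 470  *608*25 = 7144000 = 2^6*5^3*19^1*47^1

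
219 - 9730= - 9511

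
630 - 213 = 417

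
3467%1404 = 659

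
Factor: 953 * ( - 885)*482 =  - 2^1*3^1 *5^1*59^1*241^1*953^1 = -406521210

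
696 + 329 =1025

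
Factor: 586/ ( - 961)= - 2^1 *31^ ( - 2) * 293^1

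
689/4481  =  689/4481 = 0.15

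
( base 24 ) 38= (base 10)80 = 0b1010000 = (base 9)88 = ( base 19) 44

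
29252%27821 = 1431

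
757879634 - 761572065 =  - 3692431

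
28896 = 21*1376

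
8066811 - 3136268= 4930543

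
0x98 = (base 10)152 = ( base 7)305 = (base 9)178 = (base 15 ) a2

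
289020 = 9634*30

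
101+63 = 164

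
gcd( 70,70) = 70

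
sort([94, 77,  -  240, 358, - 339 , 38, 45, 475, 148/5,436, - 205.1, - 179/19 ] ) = [ - 339, - 240, - 205.1, - 179/19, 148/5 , 38, 45, 77,94,358, 436, 475]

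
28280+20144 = 48424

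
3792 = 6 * 632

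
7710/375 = 20 + 14/25=20.56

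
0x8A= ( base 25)5d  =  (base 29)4m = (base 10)138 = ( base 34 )42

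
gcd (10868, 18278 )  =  494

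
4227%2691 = 1536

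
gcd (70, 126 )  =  14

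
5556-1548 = 4008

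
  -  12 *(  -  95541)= 1146492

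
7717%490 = 367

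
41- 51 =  -10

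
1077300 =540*1995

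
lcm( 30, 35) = 210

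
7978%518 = 208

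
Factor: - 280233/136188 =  - 107/52 = - 2^( - 2 )*13^(-1)*107^1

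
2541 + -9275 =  - 6734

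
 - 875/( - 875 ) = 1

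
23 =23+0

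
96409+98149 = 194558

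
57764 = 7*8252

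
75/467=75/467 = 0.16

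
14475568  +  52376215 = 66851783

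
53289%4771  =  808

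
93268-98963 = -5695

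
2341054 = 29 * 80726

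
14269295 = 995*14341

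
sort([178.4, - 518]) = [ - 518, 178.4]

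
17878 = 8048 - - 9830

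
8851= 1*8851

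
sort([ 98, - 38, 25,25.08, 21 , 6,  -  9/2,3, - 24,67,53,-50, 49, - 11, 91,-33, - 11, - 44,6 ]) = [ - 50, - 44, - 38, - 33,-24, - 11, - 11,-9/2,3, 6, 6, 21,25,25.08, 49, 53,67,91, 98 ] 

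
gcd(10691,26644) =1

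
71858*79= 5676782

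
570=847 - 277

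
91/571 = 91/571= 0.16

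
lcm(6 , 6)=6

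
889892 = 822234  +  67658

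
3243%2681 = 562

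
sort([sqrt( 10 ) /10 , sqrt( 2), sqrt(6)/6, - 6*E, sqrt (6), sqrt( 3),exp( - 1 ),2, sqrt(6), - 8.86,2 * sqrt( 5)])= [ - 6*E, - 8.86 , sqrt (10 ) /10,  exp ( - 1) , sqrt( 6)/6,  sqrt( 2 ), sqrt(3) , 2,sqrt( 6 ), sqrt( 6) , 2 * sqrt(5 ) ]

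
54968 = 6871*8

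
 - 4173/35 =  - 120 + 27/35 = - 119.23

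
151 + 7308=7459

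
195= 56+139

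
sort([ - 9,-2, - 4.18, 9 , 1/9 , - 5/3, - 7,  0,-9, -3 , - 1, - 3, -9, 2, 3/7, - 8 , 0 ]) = [ - 9  ,-9, - 9,-8,-7, - 4.18 , - 3, - 3, - 2, - 5/3 , - 1,0,0, 1/9, 3/7,  2,9 ] 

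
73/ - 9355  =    -  73/9355=- 0.01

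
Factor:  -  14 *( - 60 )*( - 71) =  - 2^3* 3^1*5^1*7^1 * 71^1  =  - 59640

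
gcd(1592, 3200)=8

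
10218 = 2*5109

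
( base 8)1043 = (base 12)397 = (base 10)547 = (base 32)H3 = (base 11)458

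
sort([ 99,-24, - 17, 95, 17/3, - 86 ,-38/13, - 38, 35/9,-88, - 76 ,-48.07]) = [ - 88 ,-86, - 76,- 48.07, - 38, - 24,-17, - 38/13, 35/9, 17/3, 95,99 ]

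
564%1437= 564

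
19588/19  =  19588/19 = 1030.95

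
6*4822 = 28932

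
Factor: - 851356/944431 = -2^2*11^2*1759^1*944431^(- 1) 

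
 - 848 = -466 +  - 382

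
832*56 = 46592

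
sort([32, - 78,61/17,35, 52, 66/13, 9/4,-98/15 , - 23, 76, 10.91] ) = [- 78 ,  -  23, - 98/15,9/4, 61/17,  66/13,10.91,32, 35,52, 76 ] 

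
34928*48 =1676544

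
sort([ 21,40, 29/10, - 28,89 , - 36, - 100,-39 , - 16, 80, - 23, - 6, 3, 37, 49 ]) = [ - 100, - 39 , - 36 , - 28, - 23,-16, - 6 , 29/10 , 3 , 21 , 37, 40, 49 , 80,89]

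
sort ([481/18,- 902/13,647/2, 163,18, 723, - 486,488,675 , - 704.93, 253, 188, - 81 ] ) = [-704.93, - 486, - 81, - 902/13,18,481/18,163,188,253, 647/2, 488, 675,723 ] 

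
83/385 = 83/385= 0.22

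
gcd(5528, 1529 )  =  1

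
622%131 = 98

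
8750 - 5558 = 3192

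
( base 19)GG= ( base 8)500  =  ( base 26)C8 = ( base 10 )320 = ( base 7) 635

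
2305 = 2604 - 299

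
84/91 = 12/13= 0.92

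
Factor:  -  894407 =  - 894407^1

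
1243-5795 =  - 4552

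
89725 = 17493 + 72232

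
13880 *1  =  13880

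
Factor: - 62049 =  - 3^1*13^1*37^1*43^1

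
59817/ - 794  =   - 59817/794  =  - 75.34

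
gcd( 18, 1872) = 18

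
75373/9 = 75373/9 =8374.78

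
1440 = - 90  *( - 16 ) 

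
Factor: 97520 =2^4*5^1*23^1 * 53^1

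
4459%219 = 79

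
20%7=6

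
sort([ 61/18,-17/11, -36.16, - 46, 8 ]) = [- 46,-36.16, - 17/11, 61/18,8]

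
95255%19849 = 15859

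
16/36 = 4/9 = 0.44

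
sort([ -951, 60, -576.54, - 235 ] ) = [  -  951,-576.54,-235,  60 ] 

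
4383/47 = 93 + 12/47 = 93.26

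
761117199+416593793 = 1177710992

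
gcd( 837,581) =1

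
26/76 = 13/38 = 0.34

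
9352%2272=264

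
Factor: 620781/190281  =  7^1*13^( - 1 )*17^( - 1)*103^1  =  721/221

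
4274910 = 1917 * 2230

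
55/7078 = 55/7078 =0.01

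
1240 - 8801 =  - 7561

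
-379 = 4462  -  4841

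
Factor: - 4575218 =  - 2^1*373^1 *6133^1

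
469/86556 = 469/86556 = 0.01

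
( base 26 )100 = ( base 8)1244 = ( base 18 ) 21A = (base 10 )676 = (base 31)lp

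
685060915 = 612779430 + 72281485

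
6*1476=8856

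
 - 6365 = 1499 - 7864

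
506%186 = 134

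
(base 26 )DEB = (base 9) 13511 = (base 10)9163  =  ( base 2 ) 10001111001011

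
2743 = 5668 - 2925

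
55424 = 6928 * 8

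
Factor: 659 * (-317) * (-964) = 201382492 = 2^2*241^1*317^1*659^1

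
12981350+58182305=71163655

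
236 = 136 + 100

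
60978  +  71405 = 132383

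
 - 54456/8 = -6807 =- 6807.00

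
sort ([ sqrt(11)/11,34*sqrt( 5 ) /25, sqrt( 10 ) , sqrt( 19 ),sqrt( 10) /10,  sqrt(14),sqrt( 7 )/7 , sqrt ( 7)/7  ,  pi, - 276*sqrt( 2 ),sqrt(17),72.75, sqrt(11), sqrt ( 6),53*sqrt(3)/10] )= [ - 276*sqrt( 2),sqrt( 11 ) /11 , sqrt (10) /10,sqrt(7) /7,sqrt( 7 ) /7,sqrt(6), 34*sqrt(5)/25,pi,sqrt( 10 ), sqrt( 11),sqrt(14 ),sqrt(17 ),sqrt( 19),53*sqrt(3) /10 , 72.75] 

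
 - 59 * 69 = - 4071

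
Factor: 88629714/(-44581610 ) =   -  44314857/22290805 = - 3^4*5^( - 1 )*71^(- 1 ) * 62791^( - 1)*547097^1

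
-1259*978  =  - 1231302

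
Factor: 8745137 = 1307^1 * 6691^1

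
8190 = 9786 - 1596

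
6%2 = 0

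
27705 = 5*5541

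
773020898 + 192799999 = 965820897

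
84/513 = 28/171 = 0.16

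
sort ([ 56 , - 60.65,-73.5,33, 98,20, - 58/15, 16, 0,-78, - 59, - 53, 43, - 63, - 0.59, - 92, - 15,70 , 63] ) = [ - 92, - 78,-73.5, - 63, - 60.65, - 59, - 53, - 15, - 58/15, - 0.59, 0, 16, 20,33, 43 , 56, 63, 70, 98 ]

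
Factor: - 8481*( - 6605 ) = 3^1*5^1  *11^1*257^1 * 1321^1 = 56017005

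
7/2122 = 7/2122= 0.00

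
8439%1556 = 659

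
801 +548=1349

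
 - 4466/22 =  - 203  =  -203.00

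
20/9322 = 10/4661 = 0.00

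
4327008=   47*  92064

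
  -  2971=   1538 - 4509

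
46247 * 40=1849880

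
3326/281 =11 + 235/281 = 11.84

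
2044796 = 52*39323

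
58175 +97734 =155909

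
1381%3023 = 1381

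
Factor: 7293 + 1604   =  8897 = 7^1*31^1 * 41^1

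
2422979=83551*29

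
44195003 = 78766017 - 34571014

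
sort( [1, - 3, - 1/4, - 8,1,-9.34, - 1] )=[ - 9.34, - 8, - 3  , - 1 , - 1/4, 1,1]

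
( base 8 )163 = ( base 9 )137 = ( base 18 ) 67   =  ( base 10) 115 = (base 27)47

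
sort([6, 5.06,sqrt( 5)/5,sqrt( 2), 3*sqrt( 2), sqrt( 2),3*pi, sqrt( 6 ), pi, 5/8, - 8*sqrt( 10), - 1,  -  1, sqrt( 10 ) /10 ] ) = [-8*sqrt( 10),-1,-1,sqrt(10 ) /10, sqrt( 5)/5, 5/8  ,  sqrt( 2), sqrt( 2),sqrt( 6), pi,3*sqrt ( 2 ), 5.06, 6, 3*pi]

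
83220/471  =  176+108/157 = 176.69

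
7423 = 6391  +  1032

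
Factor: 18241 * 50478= 2^1  *3^1*17^1*29^1*37^1 * 47^1*179^1 = 920769198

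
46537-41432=5105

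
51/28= 51/28 = 1.82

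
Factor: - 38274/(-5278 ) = 19137/2639  =  3^1*7^(- 1) * 13^( - 1 )*29^ ( - 1 )*6379^1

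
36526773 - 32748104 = 3778669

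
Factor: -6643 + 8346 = 13^1*131^1= 1703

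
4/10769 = 4/10769 = 0.00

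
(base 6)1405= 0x16d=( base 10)365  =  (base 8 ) 555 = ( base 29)CH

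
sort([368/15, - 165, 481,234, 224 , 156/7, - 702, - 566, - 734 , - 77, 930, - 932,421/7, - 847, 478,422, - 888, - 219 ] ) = [-932, - 888,-847, - 734, - 702, -566, - 219 , - 165, - 77, 156/7, 368/15, 421/7, 224, 234, 422,478,481, 930 ]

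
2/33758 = 1/16879 = 0.00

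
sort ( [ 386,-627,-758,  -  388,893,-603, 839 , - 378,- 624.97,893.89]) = [ - 758 ,- 627, -624.97 , - 603, - 388 , - 378, 386,839, 893 , 893.89] 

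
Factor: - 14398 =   -  2^1 * 23^1*313^1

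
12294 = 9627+2667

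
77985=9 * 8665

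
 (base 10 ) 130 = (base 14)94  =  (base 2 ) 10000010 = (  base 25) 55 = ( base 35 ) 3p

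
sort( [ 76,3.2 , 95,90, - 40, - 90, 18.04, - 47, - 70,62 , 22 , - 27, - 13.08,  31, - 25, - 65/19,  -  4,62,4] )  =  [ - 90, - 70, - 47, - 40, - 27, - 25, - 13.08, - 4, - 65/19,3.2,4, 18.04, 22,31,62,62 , 76, 90 , 95 ] 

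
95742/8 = 11967 + 3/4=   11967.75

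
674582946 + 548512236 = 1223095182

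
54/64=27/32 = 0.84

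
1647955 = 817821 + 830134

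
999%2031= 999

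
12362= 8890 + 3472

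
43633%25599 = 18034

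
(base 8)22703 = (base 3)111021001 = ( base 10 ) 9667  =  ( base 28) c97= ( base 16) 25C3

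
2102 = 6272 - 4170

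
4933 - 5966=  - 1033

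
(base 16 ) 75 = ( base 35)3C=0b1110101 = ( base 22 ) 57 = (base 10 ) 117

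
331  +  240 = 571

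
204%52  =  48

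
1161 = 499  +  662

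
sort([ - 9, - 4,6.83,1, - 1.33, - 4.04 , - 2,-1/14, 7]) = [-9, - 4.04, - 4,-2, - 1.33, - 1/14,1,6.83, 7 ]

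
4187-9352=-5165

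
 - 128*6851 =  - 876928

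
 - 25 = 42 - 67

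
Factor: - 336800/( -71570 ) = 80/17 = 2^4*5^1*17^(  -  1) 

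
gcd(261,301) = 1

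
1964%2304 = 1964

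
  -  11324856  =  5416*( - 2091 )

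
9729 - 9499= 230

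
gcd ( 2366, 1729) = 91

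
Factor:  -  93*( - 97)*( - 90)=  - 2^1*3^3*5^1*31^1*97^1 = - 811890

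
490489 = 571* 859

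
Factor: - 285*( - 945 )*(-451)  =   - 121465575 = - 3^4*5^2*7^1*11^1 * 19^1*41^1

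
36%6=0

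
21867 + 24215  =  46082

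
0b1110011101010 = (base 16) 1cea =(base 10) 7402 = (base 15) 22d7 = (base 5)214102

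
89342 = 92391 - 3049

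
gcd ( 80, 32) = 16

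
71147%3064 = 675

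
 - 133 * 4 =  -  532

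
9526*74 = 704924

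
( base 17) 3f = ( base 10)66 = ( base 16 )42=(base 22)30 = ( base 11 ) 60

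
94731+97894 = 192625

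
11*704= 7744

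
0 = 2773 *0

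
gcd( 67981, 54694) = 1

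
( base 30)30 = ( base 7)156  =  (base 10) 90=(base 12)76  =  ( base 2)1011010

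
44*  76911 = 3384084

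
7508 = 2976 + 4532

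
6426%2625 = 1176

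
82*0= 0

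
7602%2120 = 1242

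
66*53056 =3501696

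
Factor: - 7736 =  - 2^3*967^1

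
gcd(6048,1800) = 72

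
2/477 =2/477 = 0.00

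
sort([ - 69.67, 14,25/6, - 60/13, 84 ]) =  [ - 69.67, - 60/13, 25/6, 14,  84]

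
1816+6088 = 7904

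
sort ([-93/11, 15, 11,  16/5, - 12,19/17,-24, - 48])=[ - 48, -24 ,  -  12,-93/11,19/17, 16/5 , 11,  15]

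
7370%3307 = 756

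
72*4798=345456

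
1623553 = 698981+924572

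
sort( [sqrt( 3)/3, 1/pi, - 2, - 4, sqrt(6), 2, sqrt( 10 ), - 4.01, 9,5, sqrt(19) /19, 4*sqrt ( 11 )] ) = [ - 4.01,-4, - 2, sqrt(19) /19,1/pi,sqrt( 3 )/3,2 , sqrt( 6), sqrt( 10),5,  9 , 4*sqrt(11 ) ]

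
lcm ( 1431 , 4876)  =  131652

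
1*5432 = 5432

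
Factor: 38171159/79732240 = 2^(  -  4)*5^( - 1)*7^ ( - 1 )*13^1*173^( - 1 ) * 191^1 * 823^( - 1) * 15373^1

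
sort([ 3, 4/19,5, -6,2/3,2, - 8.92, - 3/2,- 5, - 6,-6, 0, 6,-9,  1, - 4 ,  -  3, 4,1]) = [ -9, - 8.92, - 6, - 6, - 6, - 5,  -  4, - 3, - 3/2 , 0,  4/19, 2/3,  1, 1,2, 3,4, 5, 6]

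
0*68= 0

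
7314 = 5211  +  2103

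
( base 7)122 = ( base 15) 45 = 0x41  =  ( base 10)65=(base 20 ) 35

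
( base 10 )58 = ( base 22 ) 2E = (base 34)1O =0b111010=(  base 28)22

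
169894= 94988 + 74906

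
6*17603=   105618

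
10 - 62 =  - 52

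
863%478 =385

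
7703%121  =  80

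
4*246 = 984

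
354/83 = 4 + 22/83= 4.27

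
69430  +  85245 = 154675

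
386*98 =37828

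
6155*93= 572415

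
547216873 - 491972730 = 55244143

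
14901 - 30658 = - 15757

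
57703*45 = 2596635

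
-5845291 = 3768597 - 9613888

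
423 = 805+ - 382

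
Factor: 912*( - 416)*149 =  - 56529408=- 2^9*3^1*13^1*19^1 * 149^1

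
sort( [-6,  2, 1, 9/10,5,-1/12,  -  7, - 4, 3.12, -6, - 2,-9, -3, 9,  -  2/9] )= [ -9, - 7,- 6, - 6,-4,- 3, - 2, - 2/9,  -  1/12, 9/10, 1,2 , 3.12, 5, 9 ] 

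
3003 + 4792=7795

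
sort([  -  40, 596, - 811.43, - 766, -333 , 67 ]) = [ -811.43, -766,  -  333 , -40,67,  596 ]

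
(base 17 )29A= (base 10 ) 741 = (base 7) 2106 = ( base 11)614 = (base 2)1011100101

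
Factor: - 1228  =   - 2^2*307^1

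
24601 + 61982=86583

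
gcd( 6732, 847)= 11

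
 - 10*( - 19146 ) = 191460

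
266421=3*88807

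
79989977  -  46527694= 33462283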